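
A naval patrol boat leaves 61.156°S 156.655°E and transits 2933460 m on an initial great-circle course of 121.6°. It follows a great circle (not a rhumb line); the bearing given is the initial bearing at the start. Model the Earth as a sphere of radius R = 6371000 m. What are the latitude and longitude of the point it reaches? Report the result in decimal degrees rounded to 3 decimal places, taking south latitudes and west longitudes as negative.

Central angle δ = d/R = 0.460439 rad.
Start latitude φ₁ = -1.067374 rad; initial bearing θ = 2.122320 rad.
sin φ₂ = sin φ₁ cos δ + cos φ₁ sin δ cos θ = (-0.875936)(0.895857) + (0.482426)(0.444342)(-0.523986) = -0.897037
φ₂ = asin(-0.897037) = -1.113019 rad = -63.771°.
Δλ = atan2( sin θ sin δ cos φ₁ , cos δ − sin φ₁ sin φ₂ ) = atan2(0.182578, 0.110110) = 1.028112 rad = 58.906°.
λ₂ = 156.655° + 58.906° = 215.561°, normalized to (−180°, 180°] → -144.439°.

latitude -63.771°, longitude -144.439°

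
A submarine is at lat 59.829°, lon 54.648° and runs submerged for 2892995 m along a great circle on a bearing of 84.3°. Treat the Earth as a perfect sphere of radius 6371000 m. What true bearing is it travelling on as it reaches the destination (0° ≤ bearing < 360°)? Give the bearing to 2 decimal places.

Central angle δ = d/R = 0.454088 rad.
Start latitude φ₁ = 1.044213 rad; initial bearing θ = 1.471313 rad.
Applying the spherical law of cosines for sides, sin φ₂ = sin φ₁ cos δ + cos φ₁ sin δ cos θ = 0.798815, so φ₂ = 53.017°.
Δλ = atan2( sin θ sin δ cos φ₁ , cos δ − sin φ₁ sin φ₂ ) = atan2(0.219364, 0.208063) = 0.811833 rad = 46.515°.
Hence λ₂ = 54.648° + 46.515° = 101.163°.
The forward bearing on arrival equals the back-azimuth from the destination plus 180°.
Back-azimuth from P₂ (53.02°, 101.16°) to P₁ (59.83°, 54.65°), with Δλ' = λ₁ − λ₂ = -46.51°: atan2( sin Δλ' cos φ₁ , cos φ₂ sin φ₁ − sin φ₂ cos φ₁ cos Δλ' ) = 303.77°.
Final bearing = (303.77° + 180°) mod 360° = 123.77°.

final bearing 123.77°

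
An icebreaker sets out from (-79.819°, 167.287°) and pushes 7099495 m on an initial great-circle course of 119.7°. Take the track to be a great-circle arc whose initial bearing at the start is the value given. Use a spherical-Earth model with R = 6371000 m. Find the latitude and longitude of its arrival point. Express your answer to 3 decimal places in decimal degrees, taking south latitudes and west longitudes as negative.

Central angle δ = d/R = 1.114345 rad.
With φ₁ = -79.819° = -1.393104 rad and θ = 119.7° = 2.089159 rad:
sin φ₂ = sin φ₁ cos δ + cos φ₁ sin δ cos θ = (-0.984254)(0.440765) + (0.176758)(0.897622)(-0.495459) = -0.512436
φ₂ = asin(-0.512436) = -0.538019 rad = -30.826°.
Then Δλ = atan2(0.137819, -0.063602) = 2.003162 rad, from sin θ sin δ cos φ₁ over cos δ − sin φ₁ sin φ₂.
λ₂ = 167.287° + 114.773° = 282.060°, normalized to (−180°, 180°] → -77.940°.

latitude -30.826°, longitude -77.940°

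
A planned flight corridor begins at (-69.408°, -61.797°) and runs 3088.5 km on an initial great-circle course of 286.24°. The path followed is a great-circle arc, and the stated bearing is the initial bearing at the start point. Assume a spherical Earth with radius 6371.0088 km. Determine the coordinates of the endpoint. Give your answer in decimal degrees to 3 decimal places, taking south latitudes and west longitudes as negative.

The arc subtends δ = 3088.5/6371.0088 = 0.484774 rad at the centre.
With φ₁ = -69.408° = -1.211398 rad and θ = 286.24° = 4.995830 rad:
Destination latitude: φ₂ = arcsin( sin φ₁ cos δ + cos φ₁ sin δ cos θ ) = arcsin(-0.782414) = -51.482°.
Δλ = atan2( sin θ sin δ cos φ₁ , cos δ − sin φ₁ sin φ₂ ) = atan2(-0.157360, 0.152356) = -0.801555 rad = -45.926°.
Hence λ₂ = -61.797° + -45.926° = -107.723°.

latitude -51.482°, longitude -107.723°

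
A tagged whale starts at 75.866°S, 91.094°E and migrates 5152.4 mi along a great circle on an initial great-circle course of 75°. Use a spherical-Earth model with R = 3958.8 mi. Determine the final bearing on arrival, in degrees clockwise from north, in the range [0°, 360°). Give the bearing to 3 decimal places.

final bearing 13.921°

The arc subtends δ = 5152.4/3958.8 = 1.301506 rad at the centre.
With φ₁ = -75.866° = -1.324111 rad and θ = 75° = 1.308997 rad:
Applying the spherical law of cosines for sides, sin φ₂ = sin φ₁ cos δ + cos φ₁ sin δ cos θ = -0.197071, so φ₂ = -11.366°.
For the longitude increment, Δλ = atan2( sin θ sin δ cos φ₁, cos δ − sin φ₁ sin φ₂ ) = atan2(0.227369, 0.074943) = 71.757°.
Hence λ₂ = 91.094° + 71.757° = 162.851°.
The forward bearing on arrival equals the back-azimuth from the destination plus 180°.
Back-azimuth from P₂ (-11.366°, 162.851°) to P₁ (-75.866°, 91.094°), with Δλ' = λ₁ − λ₂ = -71.757°: atan2( sin Δλ' cos φ₁ , cos φ₂ sin φ₁ − sin φ₂ cos φ₁ cos Δλ' ) = 193.921°.
Final bearing = (193.921° + 180°) mod 360° = 13.921°.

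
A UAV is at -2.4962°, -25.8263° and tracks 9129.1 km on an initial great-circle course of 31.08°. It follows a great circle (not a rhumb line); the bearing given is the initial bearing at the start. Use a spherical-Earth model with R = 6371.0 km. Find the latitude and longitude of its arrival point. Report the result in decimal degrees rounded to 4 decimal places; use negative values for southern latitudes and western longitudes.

Central angle δ = d/R = 1.432915 rad.
Start latitude φ₁ = -0.043567 rad; initial bearing θ = 0.542448 rad.
sin φ₂ = sin φ₁ cos δ + cos φ₁ sin δ cos θ = (-0.043553)(0.137445) + (0.999051)(0.990509)(0.856447) = 0.841528
φ₂ = asin(0.841528) = 1.000106 rad = 57.3018°.
Δλ = atan2( sin θ sin δ cos φ₁ , cos δ − sin φ₁ sin φ₂ ) = atan2(0.510850, 0.174096) = 1.242343 rad = 71.1810°.
λ₂ = -25.8263° + 71.1810° = 45.3547°.

latitude 57.3018°, longitude 45.3547°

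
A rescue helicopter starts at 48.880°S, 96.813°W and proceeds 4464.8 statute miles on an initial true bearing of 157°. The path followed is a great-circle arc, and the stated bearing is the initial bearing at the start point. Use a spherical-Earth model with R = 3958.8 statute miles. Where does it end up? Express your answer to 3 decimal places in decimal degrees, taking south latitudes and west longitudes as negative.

latitude -60.439°, longitude 37.498°

The arc subtends δ = 4464.8/3958.8 = 1.127817 rad at the centre.
With φ₁ = -48.880° = -0.853117 rad and θ = 157° = 2.740167 rad:
Destination latitude: φ₂ = arcsin( sin φ₁ cos δ + cos φ₁ sin δ cos θ ) = arcsin(-0.869833) = -60.439°.
Then Δλ = atan2(0.232158, -0.226641) = 2.344172 rad, from sin θ sin δ cos φ₁ over cos δ − sin φ₁ sin φ₂.
λ₂ = λ₁ + Δλ = 37.498°.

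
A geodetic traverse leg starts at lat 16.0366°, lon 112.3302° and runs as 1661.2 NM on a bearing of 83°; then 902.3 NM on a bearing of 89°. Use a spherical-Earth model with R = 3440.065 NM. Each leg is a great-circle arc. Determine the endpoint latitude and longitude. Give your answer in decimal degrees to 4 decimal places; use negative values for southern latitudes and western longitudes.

latitude 17.0461°, longitude 156.9448°

Apply the spherical direct solution leg by leg, carrying full precision between legs.
Leg 1: from (16.0366°, 112.3302°), δ = 1661.2/3440.065 = 0.482898 rad, θ = 83° → φ = 17.4006°, λ = 141.2110°.
Leg 2: from (17.4006°, 141.2110°), δ = 902.3/3440.065 = 0.262292 rad, θ = 89° → φ = 17.0461°, λ = 156.9448°.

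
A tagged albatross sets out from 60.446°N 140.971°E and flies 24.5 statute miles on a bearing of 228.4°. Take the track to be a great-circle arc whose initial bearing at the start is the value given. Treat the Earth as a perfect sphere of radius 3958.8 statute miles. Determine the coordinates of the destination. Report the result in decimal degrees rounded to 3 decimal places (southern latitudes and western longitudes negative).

latitude 60.210°, longitude 140.437°

Central angle δ = d/R = 0.006189 rad.
Converting: φ₁ = 1.054982 rad, θ = 3.986332 rad.
sin φ₂ = sin φ₁ cos δ + cos φ₁ sin δ cos θ = (0.869891)(0.999981) + (0.493244)(0.006189)(-0.663926) = 0.867848
φ₂ = asin(0.867848) = 1.050854 rad = 60.210°.
For the longitude increment, Δλ = atan2( sin θ sin δ cos φ₁, cos δ − sin φ₁ sin φ₂ ) = atan2(-0.002283, 0.245048) = -0.534°.
λ₂ = 140.971° + -0.534° = 140.437°.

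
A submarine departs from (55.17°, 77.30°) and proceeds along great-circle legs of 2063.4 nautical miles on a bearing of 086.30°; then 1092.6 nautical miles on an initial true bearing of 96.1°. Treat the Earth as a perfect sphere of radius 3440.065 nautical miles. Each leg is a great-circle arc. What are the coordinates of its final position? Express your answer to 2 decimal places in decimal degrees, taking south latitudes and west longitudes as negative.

latitude 39.77°, longitude 153.04°

Apply the spherical direct solution leg by leg, carrying full precision between legs.
Leg 1: from (55.17°, 77.30°), δ = 2063.4/3440.065 = 0.599814 rad, θ = 86.3° → φ = 44.30°, λ = 129.21°.
Leg 2: from (44.30°, 129.21°), δ = 1092.6/3440.065 = 0.317610 rad, θ = 96.1° → φ = 39.77°, λ = 153.04°.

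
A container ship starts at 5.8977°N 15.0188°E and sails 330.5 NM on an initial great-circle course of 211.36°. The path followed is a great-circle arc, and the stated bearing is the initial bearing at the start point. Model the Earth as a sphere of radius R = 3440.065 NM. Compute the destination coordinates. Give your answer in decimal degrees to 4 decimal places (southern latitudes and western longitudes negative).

Central angle δ = d/R = 0.096074 rad.
With φ₁ = 5.8977° = 0.102934 rad and θ = 211.36° = 3.688928 rad:
Destination latitude: φ₂ = arcsin( sin φ₁ cos δ + cos φ₁ sin δ cos θ ) = arcsin(0.020800) = 1.1918°.
Then Δλ = atan2(-0.049657, 0.993251) = -0.049953 rad, from sin θ sin δ cos φ₁ over cos δ − sin φ₁ sin φ₂.
λ₂ = λ₁ + Δλ = 12.1567°.

latitude 1.1918°, longitude 12.1567°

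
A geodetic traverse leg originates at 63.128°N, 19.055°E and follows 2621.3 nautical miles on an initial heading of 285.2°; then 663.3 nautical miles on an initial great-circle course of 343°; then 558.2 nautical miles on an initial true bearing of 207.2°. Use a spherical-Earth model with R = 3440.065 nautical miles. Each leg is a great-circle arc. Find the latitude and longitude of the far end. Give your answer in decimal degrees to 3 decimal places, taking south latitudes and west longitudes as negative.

latitude 48.623°, longitude -69.323°

Apply the spherical direct solution leg by leg, carrying full precision between legs.
Leg 1: from (63.128°, 19.055°), δ = 2621.3/3440.065 = 0.761991 rad, θ = 285.2° → φ = 46.649°, λ = -56.990°.
Leg 2: from (46.649°, -56.990°), δ = 663.3/3440.065 = 0.192816 rad, θ = 343° → φ = 57.085°, λ = -62.908°.
Leg 3: from (57.085°, -62.908°), δ = 558.2/3440.065 = 0.162264 rad, θ = 207.2° → φ = 48.623°, λ = -69.323°.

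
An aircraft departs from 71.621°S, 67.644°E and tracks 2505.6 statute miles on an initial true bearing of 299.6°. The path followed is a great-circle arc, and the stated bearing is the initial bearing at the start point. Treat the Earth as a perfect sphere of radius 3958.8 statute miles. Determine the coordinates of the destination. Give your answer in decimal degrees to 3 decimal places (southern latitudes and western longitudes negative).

latitude -42.303°, longitude 23.585°

The arc subtends δ = 2505.6/3958.8 = 0.632919 rad at the centre.
With φ₁ = -71.621° = -1.250022 rad and θ = 299.6° = 5.229006 rad:
Applying the spherical law of cosines for sides, sin φ₂ = sin φ₁ cos δ + cos φ₁ sin δ cos θ = -0.673055, so φ₂ = -42.303°.
Then Δλ = atan2(-0.162162, 0.167580) = -0.768966 rad, from sin θ sin δ cos φ₁ over cos δ − sin φ₁ sin φ₂.
λ₂ = λ₁ + Δλ = 23.585°.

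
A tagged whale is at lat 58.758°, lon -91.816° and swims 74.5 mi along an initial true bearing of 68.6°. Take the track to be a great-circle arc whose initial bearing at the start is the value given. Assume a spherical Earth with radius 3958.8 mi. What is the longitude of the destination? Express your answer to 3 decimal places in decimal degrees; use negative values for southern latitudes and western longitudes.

δ = 74.5/3958.8 = 0.018819 rad (1.0782°).
Start latitude φ₁ = 1.025521 rad; initial bearing θ = 1.197296 rad.
Destination latitude: φ₂ = arcsin( sin φ₁ cos δ + cos φ₁ sin δ cos θ ) = arcsin(0.858394) = 59.137°.
Δλ = atan2( sin θ sin δ cos φ₁ , cos δ − sin φ₁ sin φ₂ ) = atan2(0.009087, 0.265909) = 0.034160 rad = 1.957°.
Hence λ₂ = -91.816° + 1.957° = -89.859°.

longitude -89.859°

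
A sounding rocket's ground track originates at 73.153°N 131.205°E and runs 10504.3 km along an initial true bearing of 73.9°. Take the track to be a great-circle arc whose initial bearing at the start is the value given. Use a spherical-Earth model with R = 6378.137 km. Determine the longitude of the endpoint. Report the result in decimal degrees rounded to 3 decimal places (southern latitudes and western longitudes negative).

Angular distance δ = d/R = 10504.3 / 6378.137 = 1.646923 rad.
Converting: φ₁ = 1.276761 rad, θ = 1.289798 rad.
sin φ₂ = sin φ₁ cos δ + cos φ₁ sin δ cos θ = (0.957082)(-0.076053) + (0.289817)(0.997104)(0.277315) = 0.007349
φ₂ = asin(0.007349) = 0.007349 rad = 0.421°.
Then Δλ = atan2(0.277644, -0.083086) = 1.861570 rad, from sin θ sin δ cos φ₁ over cos δ − sin φ₁ sin φ₂.
λ₂ = 131.205° + 106.660° = 237.865°, normalized to (−180°, 180°] → -122.135°.

longitude -122.135°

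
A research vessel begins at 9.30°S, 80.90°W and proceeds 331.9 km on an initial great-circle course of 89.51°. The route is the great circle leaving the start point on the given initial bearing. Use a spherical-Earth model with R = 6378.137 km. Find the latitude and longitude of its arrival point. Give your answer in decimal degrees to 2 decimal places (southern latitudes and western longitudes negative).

Central angle δ = d/R = 0.052037 rad.
Start latitude φ₁ = -0.162316 rad; initial bearing θ = 1.562244 rad.
Applying the spherical law of cosines for sides, sin φ₂ = sin φ₁ cos δ + cos φ₁ sin δ cos θ = -0.160946, so φ₂ = -9.26°.
Δλ = atan2( sin θ sin δ cos φ₁ , cos δ − sin φ₁ sin φ₂ ) = atan2(0.051328, 0.972637) = 0.052723 rad = 3.02°.
Hence λ₂ = -80.90° + 3.02° = -77.88°.

latitude -9.26°, longitude -77.88°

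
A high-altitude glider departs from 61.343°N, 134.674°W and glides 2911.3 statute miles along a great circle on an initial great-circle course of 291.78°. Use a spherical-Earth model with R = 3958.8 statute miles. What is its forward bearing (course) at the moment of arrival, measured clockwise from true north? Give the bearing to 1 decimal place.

final bearing 224.3°

Angular distance δ = d/R = 2911.3 / 3958.8 = 0.735400 rad.
Start latitude φ₁ = 1.070637 rad; initial bearing θ = 5.092522 rad.
sin φ₂ = sin φ₁ cos δ + cos φ₁ sin δ cos θ = (0.877506)(0.741563) + (0.479565)(0.670884)(0.371044) = 0.770103
φ₂ = asin(0.770103) = 0.879002 rad = 50.363°.
For the longitude increment, Δλ = atan2( sin θ sin δ cos φ₁, cos δ − sin φ₁ sin φ₂ ) = atan2(-0.298766, 0.065793) = -77.581°.
λ₂ = -134.674° + -77.581° = -212.255°, normalized to (−180°, 180°] → 147.745°.
The forward bearing on arrival equals the back-azimuth from the destination plus 180°.
Back-azimuth from P₂ (50.4°, 147.7°) to P₁ (61.3°, -134.7°), with Δλ' = λ₁ − λ₂ = -282.4°: atan2( sin Δλ' cos φ₁ , cos φ₂ sin φ₁ − sin φ₂ cos φ₁ cos Δλ' ) = 44.3°.
Final bearing = (44.3° + 180°) mod 360° = 224.3°.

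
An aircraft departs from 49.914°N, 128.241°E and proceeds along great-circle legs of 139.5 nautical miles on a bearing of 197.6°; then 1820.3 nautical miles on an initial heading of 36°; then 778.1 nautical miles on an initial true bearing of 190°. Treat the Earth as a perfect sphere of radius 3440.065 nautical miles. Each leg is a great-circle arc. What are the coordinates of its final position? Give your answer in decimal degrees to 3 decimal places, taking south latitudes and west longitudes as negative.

Apply the spherical direct solution leg by leg, carrying full precision between legs.
Leg 1: from (49.914°, 128.241°), δ = 139.5/3440.065 = 0.040552 rad, θ = 197.6° → φ = 47.694°, λ = 127.197°.
Leg 2: from (47.694°, 127.197°), δ = 1820.3/3440.065 = 0.529147 rad, θ = 36° → φ = 65.966°, λ = 173.960°.
Leg 3: from (65.966°, 173.960°), δ = 778.1/3440.065 = 0.226188 rad, θ = 190° → φ = 53.138°, λ = 170.238°.

latitude 53.138°, longitude 170.238°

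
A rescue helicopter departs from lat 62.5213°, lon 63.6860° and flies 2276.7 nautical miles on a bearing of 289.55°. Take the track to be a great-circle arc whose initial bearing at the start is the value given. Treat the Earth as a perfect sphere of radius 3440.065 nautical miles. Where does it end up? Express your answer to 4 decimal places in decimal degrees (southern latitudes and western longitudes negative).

δ = 2276.7/3440.065 = 0.661819 rad (37.9194°).
Converting: φ₁ = 1.091203 rad, θ = 5.053601 rad.
sin φ₂ = sin φ₁ cos δ + cos φ₁ sin δ cos θ = (0.887182)(0.788876) + (0.461419)(0.614553)(0.334629) = 0.794766
φ₂ = asin(0.794766) = 0.918622 rad = 52.6332°.
Δλ = atan2( sin θ sin δ cos φ₁ , cos δ − sin φ₁ sin φ₂ ) = atan2(-0.267219, 0.083773) = -1.267001 rad = -72.5938°.
λ₂ = 63.6860° + -72.5938° = -8.9078°.

latitude 52.6332°, longitude -8.9078°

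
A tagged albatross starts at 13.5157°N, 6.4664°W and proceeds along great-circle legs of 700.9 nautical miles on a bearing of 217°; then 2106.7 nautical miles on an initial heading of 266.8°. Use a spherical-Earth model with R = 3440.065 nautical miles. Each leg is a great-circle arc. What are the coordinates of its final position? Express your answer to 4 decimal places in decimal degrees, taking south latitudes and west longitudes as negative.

Apply the spherical direct solution leg by leg, carrying full precision between legs.
Leg 1: from (13.5157°, -6.4664°), δ = 700.9/3440.065 = 0.203746 rad, θ = 217° → φ = 4.1149°, λ = -13.4789°.
Leg 2: from (4.1149°, -13.4789°), δ = 2106.7/3440.065 = 0.612401 rad, θ = 266.8° → φ = 1.5306°, λ = -48.5185°.

latitude 1.5306°, longitude -48.5185°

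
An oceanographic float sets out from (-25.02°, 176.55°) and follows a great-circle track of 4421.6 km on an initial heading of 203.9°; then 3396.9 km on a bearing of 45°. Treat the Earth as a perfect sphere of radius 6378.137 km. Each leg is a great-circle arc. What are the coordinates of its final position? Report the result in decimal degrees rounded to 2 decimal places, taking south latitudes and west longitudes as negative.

latitude -33.37°, longitude 172.09°

Apply the spherical direct solution leg by leg, carrying full precision between legs.
Leg 1: from (-25.02°, 176.55°), δ = 4421.6/6378.137 = 0.693243 rad, θ = 203.9° → φ = -58.73°, λ = 146.63°.
Leg 2: from (-58.73°, 146.63°), δ = 3396.9/6378.137 = 0.532585 rad, θ = 45° → φ = -33.37°, λ = 172.09°.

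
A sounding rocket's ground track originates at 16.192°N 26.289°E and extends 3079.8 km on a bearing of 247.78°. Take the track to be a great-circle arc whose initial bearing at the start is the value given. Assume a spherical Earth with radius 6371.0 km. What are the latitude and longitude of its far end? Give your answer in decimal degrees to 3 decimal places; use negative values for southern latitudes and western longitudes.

latitude 4.480°, longitude 0.720°

δ = 3079.8/6371 = 0.483409 rad (27.6973°).
Start latitude φ₁ = 0.282604 rad; initial bearing θ = 4.324577 rad.
Destination latitude: φ₂ = arcsin( sin φ₁ cos δ + cos φ₁ sin δ cos θ ) = arcsin(0.078106) = 4.480°.
Δλ = atan2( sin θ sin δ cos φ₁ , cos δ − sin φ₁ sin φ₂ ) = atan2(-0.413215, 0.863635) = -0.446268 rad = -25.569°.
Hence λ₂ = 26.289° + -25.569° = 0.720°.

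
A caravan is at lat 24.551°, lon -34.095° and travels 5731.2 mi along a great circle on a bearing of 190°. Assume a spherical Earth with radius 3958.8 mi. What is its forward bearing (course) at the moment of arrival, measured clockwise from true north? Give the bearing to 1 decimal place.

final bearing 196.8°

Central angle δ = d/R = 1.447711 rad.
Start latitude φ₁ = 0.428496 rad; initial bearing θ = 3.316126 rad.
Destination latitude: φ₂ = arcsin( sin φ₁ cos δ + cos φ₁ sin δ cos θ ) = arcsin(-0.837983) = -56.928°.
Then Δλ = atan2(-0.156754, 0.470959) = -0.321307 rad, from sin θ sin δ cos φ₁ over cos δ − sin φ₁ sin φ₂.
λ₂ = -34.095° + -18.410° = -52.505°.
The forward bearing on arrival equals the back-azimuth from the destination plus 180°.
Back-azimuth from P₂ (-56.9°, -52.5°) to P₁ (24.6°, -34.1°), with Δλ' = λ₁ − λ₂ = 18.4°: atan2( sin Δλ' cos φ₁ , cos φ₂ sin φ₁ − sin φ₂ cos φ₁ cos Δλ' ) = 16.8°.
Final bearing = (16.8° + 180°) mod 360° = 196.8°.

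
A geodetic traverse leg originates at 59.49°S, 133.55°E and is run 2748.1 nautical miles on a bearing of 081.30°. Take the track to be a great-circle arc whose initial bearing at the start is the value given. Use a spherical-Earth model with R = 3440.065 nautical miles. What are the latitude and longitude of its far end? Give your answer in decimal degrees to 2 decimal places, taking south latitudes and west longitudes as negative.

latitude -33.09°, longitude -168.73°

δ = 2748.1/3440.065 = 0.798851 rad (45.7708°).
With φ₁ = -59.49° = -1.038296 rad and θ = 81.3° = 1.418953 rad:
Applying the spherical law of cosines for sides, sin φ₂ = sin φ₁ cos δ + cos φ₁ sin δ cos θ = -0.545924, so φ₂ = -33.09°.
Δλ = atan2( sin θ sin δ cos φ₁ , cos δ − sin φ₁ sin φ₂ ) = atan2(0.359601, 0.227195) = 1.007325 rad = 57.72°.
λ₂ = 133.55° + 57.72° = 191.27°, normalized to (−180°, 180°] → -168.73°.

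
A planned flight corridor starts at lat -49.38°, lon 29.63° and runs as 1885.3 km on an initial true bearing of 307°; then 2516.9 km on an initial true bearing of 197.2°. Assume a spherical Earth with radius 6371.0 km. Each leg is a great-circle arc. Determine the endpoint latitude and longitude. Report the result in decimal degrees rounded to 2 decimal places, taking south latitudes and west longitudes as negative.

Apply the spherical direct solution leg by leg, carrying full precision between legs.
Leg 1: from (-49.38°, 29.63°), δ = 1885.3/6371 = 0.295919 rad, θ = 307° → φ = -37.72°, λ = 12.51°.
Leg 2: from (-37.72°, 12.51°), δ = 2516.9/6371 = 0.395056 rad, θ = 197.2° → φ = -58.81°, λ = -0.19°.

latitude -58.81°, longitude -0.19°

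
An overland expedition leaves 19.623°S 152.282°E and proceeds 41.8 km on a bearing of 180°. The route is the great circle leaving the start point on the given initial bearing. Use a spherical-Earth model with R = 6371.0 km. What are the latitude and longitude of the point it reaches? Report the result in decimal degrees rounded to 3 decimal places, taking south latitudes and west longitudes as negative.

δ = 41.8/6371 = 0.006561 rad (0.3759°).
Start latitude φ₁ = -0.342486 rad; initial bearing θ = 3.141593 rad.
Applying the spherical law of cosines for sides, sin φ₂ = sin φ₁ cos δ + cos φ₁ sin δ cos θ = -0.342002, so φ₂ = -19.999°.
Then Δλ = atan2(0.000000, 0.885124) = 0.000000 rad, from sin θ sin δ cos φ₁ over cos δ − sin φ₁ sin φ₂.
Hence λ₂ = 152.282° + 0.000° = 152.282°.

latitude -19.999°, longitude 152.282°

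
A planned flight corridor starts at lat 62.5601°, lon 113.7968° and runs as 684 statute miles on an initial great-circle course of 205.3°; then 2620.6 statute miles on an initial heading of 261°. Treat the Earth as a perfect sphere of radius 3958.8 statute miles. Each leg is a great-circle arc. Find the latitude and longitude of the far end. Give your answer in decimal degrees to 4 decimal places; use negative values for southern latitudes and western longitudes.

latitude 35.1536°, longitude 58.7734°

Apply the spherical direct solution leg by leg, carrying full precision between legs.
Leg 1: from (62.5601°, 113.7968°), δ = 684/3958.8 = 0.172780 rad, θ = 205.3° → φ = 53.3844°, λ = 106.7209°.
Leg 2: from (53.3844°, 106.7209°), δ = 2620.6/3958.8 = 0.661968 rad, θ = 261° → φ = 35.1536°, λ = 58.7734°.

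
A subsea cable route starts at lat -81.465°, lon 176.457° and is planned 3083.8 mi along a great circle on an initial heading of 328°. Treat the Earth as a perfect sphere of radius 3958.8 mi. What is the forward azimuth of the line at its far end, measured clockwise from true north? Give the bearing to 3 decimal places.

final bearing 354.274°

Central angle δ = d/R = 0.778973 rad.
Converting: φ₁ = -1.421832 rad, θ = 5.724680 rad.
sin φ₂ = sin φ₁ cos δ + cos φ₁ sin δ cos θ = (-0.988925)(0.711635) + (0.148414)(0.702549)(0.848048) = -0.615330
φ₂ = asin(-0.615330) = -0.662804 rad = -37.976°.
For the longitude increment, Δλ = atan2( sin θ sin δ cos φ₁, cos δ − sin φ₁ sin φ₂ ) = atan2(-0.055254, 0.103120) = -28.183°.
Hence λ₂ = 176.457° + -28.183° = 148.274°.
The forward bearing on arrival equals the back-azimuth from the destination plus 180°.
Back-azimuth from P₂ (-37.976°, 148.274°) to P₁ (-81.465°, 176.457°), with Δλ' = λ₁ − λ₂ = 28.183°: atan2( sin Δλ' cos φ₁ , cos φ₂ sin φ₁ − sin φ₂ cos φ₁ cos Δλ' ) = 174.274°.
Final bearing = (174.274° + 180°) mod 360° = 354.274°.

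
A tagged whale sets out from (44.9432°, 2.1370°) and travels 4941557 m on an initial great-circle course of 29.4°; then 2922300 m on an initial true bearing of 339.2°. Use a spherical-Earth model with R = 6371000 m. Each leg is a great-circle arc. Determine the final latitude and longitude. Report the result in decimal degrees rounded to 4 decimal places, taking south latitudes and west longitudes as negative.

Apply the spherical direct solution leg by leg, carrying full precision between legs.
Leg 1: from (44.9432°, 2.1370°), δ = 4941557/6371000 = 0.775633 rad, θ = 29.4° → φ = 69.4095°, λ = 79.9146°.
Leg 2: from (69.4095°, 79.9146°), δ = 2922300/6371000 = 0.458688 rad, θ = 339.2° → φ = 80.0383°, λ = -34.7312°.

latitude 80.0383°, longitude -34.7312°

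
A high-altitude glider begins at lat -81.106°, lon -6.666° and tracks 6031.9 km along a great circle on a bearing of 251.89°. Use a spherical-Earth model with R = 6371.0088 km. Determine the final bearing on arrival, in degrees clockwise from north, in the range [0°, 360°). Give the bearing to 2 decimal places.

Central angle δ = d/R = 0.946773 rad.
With φ₁ = -81.106° = -1.415567 rad and θ = 251.89° = 4.396310 rad:
sin φ₂ = sin φ₁ cos δ + cos φ₁ sin δ cos θ = (-0.987976)(0.584305) + (0.154607)(0.811534)(-0.310842) = -0.616280
φ₂ = asin(-0.616280) = -0.664011 rad = -38.045°.
Then Δλ = atan2(-0.119253, -0.024565) = -1.773947 rad, from sin θ sin δ cos φ₁ over cos δ − sin φ₁ sin φ₂.
λ₂ = λ₁ + Δλ = -108.306°.
The forward bearing on arrival equals the back-azimuth from the destination plus 180°.
Back-azimuth from P₂ (-38.05°, -108.31°) to P₁ (-81.11°, -6.67°), with Δλ' = λ₁ − λ₂ = 101.64°: atan2( sin Δλ' cos φ₁ , cos φ₂ sin φ₁ − sin φ₂ cos φ₁ cos Δλ' ) = 169.25°.
Final bearing = (169.25° + 180°) mod 360° = 349.25°.

final bearing 349.25°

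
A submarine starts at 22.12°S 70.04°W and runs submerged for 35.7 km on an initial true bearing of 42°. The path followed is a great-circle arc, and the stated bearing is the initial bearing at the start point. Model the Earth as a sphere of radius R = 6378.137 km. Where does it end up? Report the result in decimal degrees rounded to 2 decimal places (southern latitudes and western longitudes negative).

Angular distance δ = d/R = 35.7 / 6378.137 = 0.005597 rad.
Start latitude φ₁ = -0.386067 rad; initial bearing θ = 0.733038 rad.
Applying the spherical law of cosines for sides, sin φ₂ = sin φ₁ cos δ + cos φ₁ sin δ cos θ = -0.372688, so φ₂ = -21.88°.
For the longitude increment, Δλ = atan2( sin θ sin δ cos φ₁, cos δ − sin φ₁ sin φ₂ ) = atan2(0.003470, 0.859649) = 0.23°.
λ₂ = -70.04° + 0.23° = -69.81°.

latitude -21.88°, longitude -69.81°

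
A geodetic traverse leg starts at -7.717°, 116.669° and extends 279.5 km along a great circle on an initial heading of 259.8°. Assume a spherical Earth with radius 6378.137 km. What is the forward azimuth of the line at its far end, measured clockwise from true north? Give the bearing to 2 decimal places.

δ = 279.5/6378.137 = 0.043822 rad (2.5108°).
Start latitude φ₁ = -0.134687 rad; initial bearing θ = 4.534365 rad.
Applying the spherical law of cosines for sides, sin φ₂ = sin φ₁ cos δ + cos φ₁ sin δ cos θ = -0.141839, so φ₂ = -8.154°.
Then Δλ = atan2(-0.042725, 0.979994) = -0.043569 rad, from sin θ sin δ cos φ₁ over cos δ − sin φ₁ sin φ₂.
Hence λ₂ = 116.669° + -2.496° = 114.173°.
The forward bearing on arrival equals the back-azimuth from the destination plus 180°.
Back-azimuth from P₂ (-8.15°, 114.17°) to P₁ (-7.72°, 116.67°), with Δλ' = λ₁ − λ₂ = 2.50°: atan2( sin Δλ' cos φ₁ , cos φ₂ sin φ₁ − sin φ₂ cos φ₁ cos Δλ' ) = 80.14°.
Final bearing = (80.14° + 180°) mod 360° = 260.14°.

final bearing 260.14°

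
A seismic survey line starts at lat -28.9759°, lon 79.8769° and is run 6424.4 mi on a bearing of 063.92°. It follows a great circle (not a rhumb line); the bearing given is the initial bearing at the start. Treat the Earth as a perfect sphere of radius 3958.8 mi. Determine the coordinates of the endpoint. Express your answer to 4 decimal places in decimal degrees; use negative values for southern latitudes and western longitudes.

Angular distance δ = d/R = 6424.4 / 3958.8 = 1.622815 rad.
Start latitude φ₁ = -0.505725 rad; initial bearing θ = 1.115614 rad.
Destination latitude: φ₂ = arcsin( sin φ₁ cos δ + cos φ₁ sin δ cos θ ) = arcsin(0.409263) = 24.1586°.
Then Δλ = atan2(0.784687, 0.146269) = 1.386507 rad, from sin θ sin δ cos φ₁ over cos δ − sin φ₁ sin φ₂.
λ₂ = λ₁ + Δλ = 159.3179°.

latitude 24.1586°, longitude 159.3179°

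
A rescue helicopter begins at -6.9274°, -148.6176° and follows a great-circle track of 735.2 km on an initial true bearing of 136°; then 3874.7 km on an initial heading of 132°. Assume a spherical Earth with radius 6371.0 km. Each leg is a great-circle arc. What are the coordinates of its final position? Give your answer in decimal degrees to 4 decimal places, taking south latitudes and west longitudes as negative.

latitude -32.7003°, longitude -113.6293°

Apply the spherical direct solution leg by leg, carrying full precision between legs.
Leg 1: from (-6.9274°, -148.6176°), δ = 735.2/6371 = 0.115398 rad, θ = 136° → φ = -11.6557°, λ = -143.9331°.
Leg 2: from (-11.6557°, -143.9331°), δ = 3874.7/6371 = 0.608178 rad, θ = 132° → φ = -32.7003°, λ = -113.6293°.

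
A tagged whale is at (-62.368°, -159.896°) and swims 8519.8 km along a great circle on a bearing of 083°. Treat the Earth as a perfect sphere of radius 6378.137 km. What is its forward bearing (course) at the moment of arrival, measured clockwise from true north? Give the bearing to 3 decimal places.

δ = 8519.8/6378.137 = 1.335782 rad (76.5347°).
With φ₁ = -62.368° = -1.088527 rad and θ = 83° = 1.448623 rad:
Applying the spherical law of cosines for sides, sin φ₂ = sin φ₁ cos δ + cos φ₁ sin δ cos θ = -0.151330, so φ₂ = -8.704°.
Then Δλ = atan2(0.447680, 0.098787) = 1.353613 rad, from sin θ sin δ cos φ₁ over cos δ − sin φ₁ sin φ₂.
λ₂ = λ₁ + Δλ = -82.340°.
The forward bearing on arrival equals the back-azimuth from the destination plus 180°.
Back-azimuth from P₂ (-8.704°, -82.340°) to P₁ (-62.368°, -159.896°), with Δλ' = λ₁ − λ₂ = -77.556°: atan2( sin Δλ' cos φ₁ , cos φ₂ sin φ₁ − sin φ₂ cos φ₁ cos Δλ' ) = 207.755°.
Final bearing = (207.755° + 180°) mod 360° = 27.755°.

final bearing 27.755°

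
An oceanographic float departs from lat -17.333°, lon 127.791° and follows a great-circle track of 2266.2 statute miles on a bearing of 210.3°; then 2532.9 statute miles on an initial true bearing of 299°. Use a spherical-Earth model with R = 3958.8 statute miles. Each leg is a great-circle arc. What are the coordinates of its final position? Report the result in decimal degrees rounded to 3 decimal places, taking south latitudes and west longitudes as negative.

Apply the spherical direct solution leg by leg, carrying full precision between legs.
Leg 1: from (-17.333°, 127.791°), δ = 2266.2/3958.8 = 0.572446 rad, θ = 210.3° → φ = -44.177°, λ = 105.391°.
Leg 2: from (-44.177°, 105.391°), δ = 2532.9/3958.8 = 0.639815 rad, θ = 299° → φ = -20.576°, λ = 71.489°.

latitude -20.576°, longitude 71.489°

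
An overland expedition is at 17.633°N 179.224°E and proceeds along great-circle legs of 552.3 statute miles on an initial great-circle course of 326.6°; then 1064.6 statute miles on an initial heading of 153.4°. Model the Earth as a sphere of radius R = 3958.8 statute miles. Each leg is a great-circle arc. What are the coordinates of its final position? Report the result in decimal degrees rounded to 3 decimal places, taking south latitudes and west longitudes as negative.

Apply the spherical direct solution leg by leg, carrying full precision between legs.
Leg 1: from (17.633°, 179.224°), δ = 552.3/3958.8 = 0.139512 rad, θ = 326.6° → φ = 24.243°, λ = 174.408°.
Leg 2: from (24.243°, 174.408°), δ = 1064.6/3958.8 = 0.268920 rad, θ = 153.4° → φ = 10.326°, λ = -178.646°.

latitude 10.326°, longitude -178.646°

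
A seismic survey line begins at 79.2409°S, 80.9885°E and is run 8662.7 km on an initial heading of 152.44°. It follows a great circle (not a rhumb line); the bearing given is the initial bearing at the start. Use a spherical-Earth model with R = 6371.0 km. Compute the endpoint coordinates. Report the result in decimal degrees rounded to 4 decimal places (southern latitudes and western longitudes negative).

δ = 8662.7/6371 = 1.359708 rad (77.9055°).
Start latitude φ₁ = -1.383015 rad; initial bearing θ = 2.660580 rad.
Destination latitude: φ₂ = arcsin( sin φ₁ cos δ + cos φ₁ sin δ cos θ ) = arcsin(-0.367664) = -21.5716°.
For the longitude increment, Δλ = atan2( sin θ sin δ cos φ₁, cos δ − sin φ₁ sin φ₂ ) = atan2(0.084455, -0.151677) = 150.8904°.
λ₂ = 80.9885° + 150.8904° = 231.8789°, normalized to (−180°, 180°] → -128.1211°.

latitude -21.5716°, longitude -128.1211°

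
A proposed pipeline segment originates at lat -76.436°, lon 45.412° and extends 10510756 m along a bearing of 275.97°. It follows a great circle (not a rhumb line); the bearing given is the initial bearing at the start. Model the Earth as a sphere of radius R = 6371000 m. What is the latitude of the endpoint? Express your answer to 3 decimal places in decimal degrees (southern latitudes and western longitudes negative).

latitude 5.798°

The arc subtends δ = 10510756/6371000 = 1.649781 rad at the centre.
Converting: φ₁ = -1.334060 rad, θ = 4.816585 rad.
sin φ₂ = sin φ₁ cos δ + cos φ₁ sin δ cos θ = (-0.972109)(-0.078903) + (0.234531)(0.996882)(0.104008) = 0.101019
φ₂ = asin(0.101019) = 0.101192 rad = 5.798°.
For the longitude increment, Δλ = atan2( sin θ sin δ cos φ₁, cos δ − sin φ₁ sin φ₂ ) = atan2(-0.232532, 0.019299) = -85.256°.
Hence λ₂ = 45.412° + -85.256° = -39.844°.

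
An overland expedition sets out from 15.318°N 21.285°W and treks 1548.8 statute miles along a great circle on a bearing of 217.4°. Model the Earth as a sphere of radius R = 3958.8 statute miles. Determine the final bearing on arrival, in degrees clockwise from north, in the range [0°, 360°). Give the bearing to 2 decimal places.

Angular distance δ = d/R = 1548.8 / 3958.8 = 0.391230 rad.
Start latitude φ₁ = 0.267350 rad; initial bearing θ = 3.794346 rad.
Applying the spherical law of cosines for sides, sin φ₂ = sin φ₁ cos δ + cos φ₁ sin δ cos θ = -0.047954, so φ₂ = -2.749°.
Then Δλ = atan2(-0.223380, 0.937109) = -0.234004 rad, from sin θ sin δ cos φ₁ over cos δ − sin φ₁ sin φ₂.
λ₂ = -21.285° + -13.407° = -34.692°.
The forward bearing on arrival equals the back-azimuth from the destination plus 180°.
Back-azimuth from P₂ (-2.75°, -34.69°) to P₁ (15.32°, -21.29°), with Δλ' = λ₁ − λ₂ = 13.41°: atan2( sin Δλ' cos φ₁ , cos φ₂ sin φ₁ − sin φ₂ cos φ₁ cos Δλ' ) = 35.91°.
Final bearing = (35.91° + 180°) mod 360° = 215.91°.

final bearing 215.91°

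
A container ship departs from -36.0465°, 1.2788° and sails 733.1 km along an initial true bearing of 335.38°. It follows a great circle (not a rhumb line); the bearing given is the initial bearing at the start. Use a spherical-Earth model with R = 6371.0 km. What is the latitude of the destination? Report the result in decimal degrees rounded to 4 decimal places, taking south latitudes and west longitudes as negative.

latitude -30.0104°

δ = 733.1/6371 = 0.115068 rad (6.5929°).
Start latitude φ₁ = -0.629130 rad; initial bearing θ = 5.853485 rad.
Applying the spherical law of cosines for sides, sin φ₂ = sin φ₁ cos δ + cos φ₁ sin δ cos θ = -0.500157, so φ₂ = -30.0104°.
Then Δλ = atan2(-0.038674, 0.699073) = -0.055265 rad, from sin θ sin δ cos φ₁ over cos δ − sin φ₁ sin φ₂.
λ₂ = λ₁ + Δλ = -1.8877°.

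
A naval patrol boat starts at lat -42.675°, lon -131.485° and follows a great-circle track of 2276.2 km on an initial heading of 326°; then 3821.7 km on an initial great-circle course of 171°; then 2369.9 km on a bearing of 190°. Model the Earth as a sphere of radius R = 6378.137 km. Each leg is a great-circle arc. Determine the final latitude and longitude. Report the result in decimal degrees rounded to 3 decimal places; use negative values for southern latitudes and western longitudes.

latitude -78.995°, longitude -153.465°

Apply the spherical direct solution leg by leg, carrying full precision between legs.
Leg 1: from (-42.675°, -131.485°), δ = 2276.2/6378.137 = 0.356875 rad, θ = 326° → φ = -24.973°, λ = -143.930°.
Leg 2: from (-24.973°, -143.930°), δ = 3821.7/6378.137 = 0.599188 rad, θ = 171° → φ = -58.605°, λ = -134.179°.
Leg 3: from (-58.605°, -134.179°), δ = 2369.9/6378.137 = 0.371566 rad, θ = 190° → φ = -78.995°, λ = -153.465°.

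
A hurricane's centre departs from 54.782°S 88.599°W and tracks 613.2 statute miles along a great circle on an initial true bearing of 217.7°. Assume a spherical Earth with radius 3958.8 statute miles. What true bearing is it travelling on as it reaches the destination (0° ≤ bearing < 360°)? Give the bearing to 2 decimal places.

δ = 613.2/3958.8 = 0.154895 rad (8.8749°).
Start latitude φ₁ = -0.956126 rad; initial bearing θ = 3.799582 rad.
sin φ₂ = sin φ₁ cos δ + cos φ₁ sin δ cos θ = (-0.816964)(0.988028) + (0.576689)(0.154277)(-0.791224) = -0.877578
φ₂ = asin(-0.877578) = -1.070786 rad = -61.352°.
For the longitude increment, Δλ = atan2( sin θ sin δ cos φ₁, cos δ − sin φ₁ sin φ₂ ) = atan2(-0.054407, 0.271078) = -11.349°.
λ₂ = λ₁ + Δλ = -99.948°.
The forward bearing on arrival equals the back-azimuth from the destination plus 180°.
Back-azimuth from P₂ (-61.35°, -99.95°) to P₁ (-54.78°, -88.60°), with Δλ' = λ₁ − λ₂ = 11.35°: atan2( sin Δλ' cos φ₁ , cos φ₂ sin φ₁ − sin φ₂ cos φ₁ cos Δλ' ) = 47.36°.
Final bearing = (47.36° + 180°) mod 360° = 227.36°.

final bearing 227.36°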